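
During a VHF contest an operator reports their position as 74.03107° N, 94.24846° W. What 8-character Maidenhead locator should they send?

EQ24va07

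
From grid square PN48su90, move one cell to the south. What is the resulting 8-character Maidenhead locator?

PN48st99

Latitude extended square 0; −1 → -1, wraps to 9, carry into subsquare.
Latitude subsquare u = 20; −1 → 19 = t.
The longitude characters are unchanged.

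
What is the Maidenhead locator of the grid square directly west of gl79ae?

GL69xe

Longitude subsquare a = 0; −1 → -1, wraps to 23 = x, carry into square.
Longitude square 7; −1 → 6.
The latitude characters are unchanged.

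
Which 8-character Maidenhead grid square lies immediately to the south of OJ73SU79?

Latitude extended square 9; −1 → 8.
The longitude characters are unchanged.

OJ73su78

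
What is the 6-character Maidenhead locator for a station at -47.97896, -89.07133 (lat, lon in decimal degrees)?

Add 180° to longitude and 90° to latitude: 90.9287, 42.0210.
Field: lon ⌊90.9287/20⌋ = 4 → E; lat ⌊42.0210/10⌋ = 4 → E.
Square: lon ⌊10.9287/2⌋ = 5; lat ⌊2.0210/1⌋ = 2.
Subsquare: lon ⌊0.9287/0.0833333⌋ = 11 → l; lat ⌊0.0210/0.0416667⌋ = 0 → a.

EE52la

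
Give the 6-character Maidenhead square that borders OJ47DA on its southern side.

OJ46dx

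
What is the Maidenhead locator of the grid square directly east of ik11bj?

IK11cj

Longitude subsquare b = 1; +1 → 2 = c.
The latitude characters are unchanged.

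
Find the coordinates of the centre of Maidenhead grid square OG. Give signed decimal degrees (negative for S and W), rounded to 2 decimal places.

Field O=14, G=6: +14·20° lon, +6·10° lat → SW at lon 100°, lat -30°.
Cell spans 20° lon × 10° lat. Centre is SW corner plus half of each.
latitude -25.00, longitude 110.00.

-25.00, 110.00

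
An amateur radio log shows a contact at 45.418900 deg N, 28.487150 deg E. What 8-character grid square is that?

KN45fk80

Add 180° to longitude and 90° to latitude: 208.48715, 135.41890.
Field: 208.48715/20 → 10 → K, 135.41890/10 → 13 → N; chars KN.
Square: 8.48715/2 → 4, 5.41890/1 → 5; chars 45.
Subsquare: 0.48715/0.0833333 → 5 → f, 0.41890/0.0416667 → 10 → k; chars fk.
Extended square: 0.07048/0.00833333 → 8, 0.00223/0.00416667 → 0; chars 80.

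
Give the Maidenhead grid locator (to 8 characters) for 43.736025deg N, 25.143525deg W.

HN73kr26

Add 180° to longitude and 90° to latitude: 154.85647, 133.73602.
Field: lon ⌊154.85647/20⌋ = 7 → H; lat ⌊133.73602/10⌋ = 13 → N.
Square: lon ⌊14.85647/2⌋ = 7; lat ⌊3.73602/1⌋ = 3.
Subsquare: lon ⌊0.85647/0.0833333⌋ = 10 → k; lat ⌊0.73602/0.0416667⌋ = 17 → r.
Extended square: lon ⌊0.02314/0.00833333⌋ = 2; lat ⌊0.02769/0.00416667⌋ = 6.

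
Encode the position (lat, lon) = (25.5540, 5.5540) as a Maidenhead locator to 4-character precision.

JL25

Add 180° to longitude and 90° to latitude: 185.55, 115.55.
Field: 185.55/20 → 9 → J, 115.55/10 → 11 → L; chars JL.
Square: 5.55/2 → 2, 5.55/1 → 5; chars 25.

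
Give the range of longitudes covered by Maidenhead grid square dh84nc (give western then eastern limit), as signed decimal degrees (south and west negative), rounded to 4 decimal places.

-102.9167, -102.8333

Field D=3, H=7: +3·20° lon, +7·10° lat → SW at lon -120°, lat -20°.
Square 8, 4: +8·2° lon, +4·1° lat → SW at lon -104°, lat -16°.
Subsquare n=13, c=2: +13·0.0833333° lon, +2·0.0416667° lat → SW at lon -102.917°, lat -15.9167°.
Cell spans 0.0833333° lon × 0.0416667° lat.
west -102.9167, east -102.8333.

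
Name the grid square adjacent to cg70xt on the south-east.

CG80as

Longitude subsquare x = 23; +1 → 24, wraps to 0 = a, carry into square.
Longitude square 7; +1 → 8.
Latitude subsquare t = 19; −1 → 18 = s.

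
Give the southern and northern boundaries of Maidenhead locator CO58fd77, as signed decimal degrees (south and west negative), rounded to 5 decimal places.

58.15417, 58.15833

Field C=2, O=14: +2·20° lon, +14·10° lat → SW at lon -140°, lat 50°.
Square 5, 8: +5·2° lon, +8·1° lat → SW at lon -130°, lat 58°.
Subsquare f=5, d=3: +5·0.0833333° lon, +3·0.0416667° lat → SW at lon -129.583°, lat 58.125°.
Extended square 7, 7: +7·0.00833333° lon, +7·0.00416667° lat → SW at lon -129.525°, lat 58.1542°.
Cell spans 0.00833333° lon × 0.00416667° lat.
south 58.15417, north 58.15833.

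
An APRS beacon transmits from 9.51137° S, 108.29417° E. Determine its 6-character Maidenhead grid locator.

Offset from 180°W / 90°S: lon 288.2942°, lat 80.4886°.
Field (20°×10°, letters A–R): 288.2942/20 → 14 → O, 80.4886/10 → 8 → I; chars OI.
Square (2°×1°, digits 0–9): 8.2942/2 → 4, 0.4886/1 → 0; chars 40.
Subsquare (5′×2.5′, letters a–x): 0.2942/0.0833333 → 3 → d, 0.4886/0.0416667 → 11 → l; chars dl.

OI40dl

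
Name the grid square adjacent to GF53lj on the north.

GF53lk

Latitude subsquare j = 9; +1 → 10 = k.
The longitude characters are unchanged.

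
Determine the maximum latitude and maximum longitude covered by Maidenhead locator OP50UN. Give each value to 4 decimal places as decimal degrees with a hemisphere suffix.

60.5833° N, 111.7500° E

Field O=14, P=15: +14·20° lon, +15·10° lat → SW at lon 100°, lat 60°.
Square 5, 0: +5·2° lon, +0·1° lat → SW at lon 110°, lat 60°.
Subsquare u=20, n=13: +20·0.0833333° lon, +13·0.0416667° lat → SW at lon 111.667°, lat 60.5417°.
Cell spans 0.0833333° lon × 0.0416667° lat. NE corner is SW corner plus one full cell.
latitude 60.5833° N, longitude 111.7500° E.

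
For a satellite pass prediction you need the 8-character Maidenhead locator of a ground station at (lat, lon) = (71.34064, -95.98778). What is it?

EQ21ai11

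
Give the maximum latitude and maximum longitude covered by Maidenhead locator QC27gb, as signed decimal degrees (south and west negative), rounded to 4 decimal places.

-62.9167, 144.5833

Field Q=16, C=2: +16·20° lon, +2·10° lat → SW at lon 140°, lat -70°.
Square 2, 7: +2·2° lon, +7·1° lat → SW at lon 144°, lat -63°.
Subsquare g=6, b=1: +6·0.0833333° lon, +1·0.0416667° lat → SW at lon 144.5°, lat -62.9583°.
Cell spans 0.0833333° lon × 0.0416667° lat. NE corner is SW corner plus one full cell.
latitude -62.9167, longitude 144.5833.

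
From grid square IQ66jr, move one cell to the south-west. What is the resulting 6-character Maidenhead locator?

Longitude subsquare j = 9; −1 → 8 = i.
Latitude subsquare r = 17; −1 → 16 = q.

IQ66iq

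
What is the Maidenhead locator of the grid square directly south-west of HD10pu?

HD10ot

Longitude subsquare p = 15; −1 → 14 = o.
Latitude subsquare u = 20; −1 → 19 = t.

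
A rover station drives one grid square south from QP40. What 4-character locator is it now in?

QO49

Latitude square 0; −1 → -1, wraps to 9, carry into field.
Latitude field P = 15; −1 → 14 = O.
The longitude characters are unchanged.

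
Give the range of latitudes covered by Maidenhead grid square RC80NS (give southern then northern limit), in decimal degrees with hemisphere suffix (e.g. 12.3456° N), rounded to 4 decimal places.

69.2500° S, 69.2083° S

Field R=17, C=2: +17·20° lon, +2·10° lat → SW at lon 160°, lat -70°.
Square 8, 0: +8·2° lon, +0·1° lat → SW at lon 176°, lat -70°.
Subsquare n=13, s=18: +13·0.0833333° lon, +18·0.0416667° lat → SW at lon 177.083°, lat -69.25°.
Cell spans 0.0833333° lon × 0.0416667° lat.
south 69.2500° S, north 69.2083° S.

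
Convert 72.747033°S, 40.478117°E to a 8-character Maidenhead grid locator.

LB07fg70

Offset from 180°W / 90°S: lon 220.47812°, lat 17.25297°.
Field: 220.47812/20 → 11 → L, 17.25297/10 → 1 → B; chars LB.
Square: 0.47812/2 → 0, 7.25297/1 → 7; chars 07.
Subsquare: 0.47812/0.0833333 → 5 → f, 0.25297/0.0416667 → 6 → g; chars fg.
Extended square: 0.06145/0.00833333 → 7, 0.00297/0.00416667 → 0; chars 70.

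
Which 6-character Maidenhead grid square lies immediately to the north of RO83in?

Latitude subsquare n = 13; +1 → 14 = o.
The longitude characters are unchanged.

RO83io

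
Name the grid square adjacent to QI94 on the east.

Longitude square 9; +1 → 10, wraps to 0, carry into field.
Longitude field Q = 16; +1 → 17 = R.
The latitude characters are unchanged.

RI04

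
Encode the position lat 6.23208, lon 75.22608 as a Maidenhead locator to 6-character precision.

MJ76of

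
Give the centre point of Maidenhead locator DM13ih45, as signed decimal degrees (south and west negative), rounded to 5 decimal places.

33.31458, -117.29583

Field D=3, M=12: +3·20° lon, +12·10° lat → SW at lon -120°, lat 30°.
Square 1, 3: +1·2° lon, +3·1° lat → SW at lon -118°, lat 33°.
Subsquare i=8, h=7: +8·0.0833333° lon, +7·0.0416667° lat → SW at lon -117.333°, lat 33.2917°.
Extended square 4, 5: +4·0.00833333° lon, +5·0.00416667° lat → SW at lon -117.3°, lat 33.3125°.
Cell spans 0.00833333° lon × 0.00416667° lat. Centre is SW corner plus half of each.
latitude 33.31458, longitude -117.29583.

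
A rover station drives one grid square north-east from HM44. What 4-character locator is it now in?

HM55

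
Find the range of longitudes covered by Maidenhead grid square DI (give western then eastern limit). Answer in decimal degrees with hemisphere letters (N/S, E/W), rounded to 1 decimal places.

120.0° W, 100.0° W

Field D=3, I=8: +3·20° lon, +8·10° lat → SW at lon -120°, lat -10°.
Cell spans 20° lon × 10° lat.
west 120.0° W, east 100.0° W.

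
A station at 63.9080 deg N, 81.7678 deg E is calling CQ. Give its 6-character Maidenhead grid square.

NP03vv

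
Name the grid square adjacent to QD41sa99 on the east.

QD41ta09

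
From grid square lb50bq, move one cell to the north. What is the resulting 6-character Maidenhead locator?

LB50br

Latitude subsquare q = 16; +1 → 17 = r.
The longitude characters are unchanged.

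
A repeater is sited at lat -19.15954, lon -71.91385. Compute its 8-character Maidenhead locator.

FH40bu01

Offset from 180°W / 90°S: lon 108.08615°, lat 70.84046°.
Field: lon ⌊108.08615/20⌋ = 5 → F; lat ⌊70.84046/10⌋ = 7 → H.
Square: lon ⌊8.08615/2⌋ = 4; lat ⌊0.84046/1⌋ = 0.
Subsquare: lon ⌊0.08615/0.0833333⌋ = 1 → b; lat ⌊0.84046/0.0416667⌋ = 20 → u.
Extended square: lon ⌊0.00282/0.00833333⌋ = 0; lat ⌊0.00713/0.00416667⌋ = 1.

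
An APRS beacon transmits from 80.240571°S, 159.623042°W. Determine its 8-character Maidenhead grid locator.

BA09es52

Offset from 180°W / 90°S: lon 20.37696°, lat 9.75943°.
Field: 20.37696/20 → 1 → B, 9.75943/10 → 0 → A; chars BA.
Square: 0.37696/2 → 0, 9.75943/1 → 9; chars 09.
Subsquare: 0.37696/0.0833333 → 4 → e, 0.75943/0.0416667 → 18 → s; chars es.
Extended square: 0.04362/0.00833333 → 5, 0.00943/0.00416667 → 2; chars 52.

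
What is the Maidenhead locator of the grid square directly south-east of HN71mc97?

HN71nc06

Longitude extended square 9; +1 → 10, wraps to 0, carry into subsquare.
Longitude subsquare m = 12; +1 → 13 = n.
Latitude extended square 7; −1 → 6.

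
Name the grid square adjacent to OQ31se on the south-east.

OQ31td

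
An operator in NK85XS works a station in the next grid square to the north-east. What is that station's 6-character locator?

Longitude subsquare x = 23; +1 → 24, wraps to 0 = a, carry into square.
Longitude square 8; +1 → 9.
Latitude subsquare s = 18; +1 → 19 = t.

NK95at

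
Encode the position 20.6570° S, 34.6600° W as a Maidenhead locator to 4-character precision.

Offset from 180°W / 90°S: lon 145.34°, lat 69.34°.
Field (20°×10°, letters A–R): 145.34/20 → 7 → H, 69.34/10 → 6 → G; chars HG.
Square (2°×1°, digits 0–9): 5.34/2 → 2, 9.34/1 → 9; chars 29.

HG29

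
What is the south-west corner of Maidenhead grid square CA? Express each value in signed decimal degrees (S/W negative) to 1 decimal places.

-90.0, -140.0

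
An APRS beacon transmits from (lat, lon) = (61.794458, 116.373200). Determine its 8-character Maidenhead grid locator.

OP81et40

Offset from 180°W / 90°S: lon 296.37320°, lat 151.79446°.
Field: lon ⌊296.37320/20⌋ = 14 → O; lat ⌊151.79446/10⌋ = 15 → P.
Square: lon ⌊16.37320/2⌋ = 8; lat ⌊1.79446/1⌋ = 1.
Subsquare: lon ⌊0.37320/0.0833333⌋ = 4 → e; lat ⌊0.79446/0.0416667⌋ = 19 → t.
Extended square: lon ⌊0.03987/0.00833333⌋ = 4; lat ⌊0.00279/0.00416667⌋ = 0.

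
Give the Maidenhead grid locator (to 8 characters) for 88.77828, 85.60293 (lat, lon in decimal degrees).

NR28ts26

Shift to the Maidenhead origin (180°W, 90°S): lon 265.60293, lat 178.77828.
Field: lon ⌊265.60293/20⌋ = 13 → N; lat ⌊178.77828/10⌋ = 17 → R.
Square: lon ⌊5.60293/2⌋ = 2; lat ⌊8.77828/1⌋ = 8.
Subsquare: lon ⌊1.60293/0.0833333⌋ = 19 → t; lat ⌊0.77828/0.0416667⌋ = 18 → s.
Extended square: lon ⌊0.01960/0.00833333⌋ = 2; lat ⌊0.02828/0.00416667⌋ = 6.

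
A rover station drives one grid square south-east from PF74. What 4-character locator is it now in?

PF83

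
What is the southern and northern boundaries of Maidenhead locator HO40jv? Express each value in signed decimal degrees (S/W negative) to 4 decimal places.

Field H=7, O=14: +7·20° lon, +14·10° lat → SW at lon -40°, lat 50°.
Square 4, 0: +4·2° lon, +0·1° lat → SW at lon -32°, lat 50°.
Subsquare j=9, v=21: +9·0.0833333° lon, +21·0.0416667° lat → SW at lon -31.25°, lat 50.875°.
Cell spans 0.0833333° lon × 0.0416667° lat.
south 50.8750, north 50.9167.

50.8750, 50.9167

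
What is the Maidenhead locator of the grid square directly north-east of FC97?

GC08

Longitude square 9; +1 → 10, wraps to 0, carry into field.
Longitude field F = 5; +1 → 6 = G.
Latitude square 7; +1 → 8.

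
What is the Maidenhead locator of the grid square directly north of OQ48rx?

Latitude subsquare x = 23; +1 → 24, wraps to 0 = a, carry into square.
Latitude square 8; +1 → 9.
The longitude characters are unchanged.

OQ49ra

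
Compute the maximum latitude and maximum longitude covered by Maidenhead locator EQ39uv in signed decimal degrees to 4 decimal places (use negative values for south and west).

79.9167, -92.2500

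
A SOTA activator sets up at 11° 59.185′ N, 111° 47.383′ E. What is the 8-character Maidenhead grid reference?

OK51vx46

Offset from 180°W / 90°S: lon 291.78972°, lat 101.98642°.
Field: 291.78972/20 → 14 → O, 101.98642/10 → 10 → K; chars OK.
Square: 11.78972/2 → 5, 1.98642/1 → 1; chars 51.
Subsquare: 1.78972/0.0833333 → 21 → v, 0.98642/0.0416667 → 23 → x; chars vx.
Extended square: 0.03972/0.00833333 → 4, 0.02808/0.00416667 → 6; chars 46.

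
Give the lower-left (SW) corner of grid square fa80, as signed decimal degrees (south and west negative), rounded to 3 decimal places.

-90.000, -64.000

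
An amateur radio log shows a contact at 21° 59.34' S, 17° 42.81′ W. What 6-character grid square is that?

Shift to the Maidenhead origin (180°W, 90°S): lon 162.2865, lat 68.0110.
Field: 162.2865/20 → 8 → I, 68.0110/10 → 6 → G; chars IG.
Square: 2.2865/2 → 1, 8.0110/1 → 8; chars 18.
Subsquare: 0.2865/0.0833333 → 3 → d, 0.0110/0.0416667 → 0 → a; chars da.

IG18da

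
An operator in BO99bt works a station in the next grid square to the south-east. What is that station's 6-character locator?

Longitude subsquare b = 1; +1 → 2 = c.
Latitude subsquare t = 19; −1 → 18 = s.

BO99cs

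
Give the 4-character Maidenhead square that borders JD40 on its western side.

Longitude square 4; −1 → 3.
The latitude characters are unchanged.

JD30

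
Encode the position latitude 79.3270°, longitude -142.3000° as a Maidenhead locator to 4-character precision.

Offset from 180°W / 90°S: lon 37.70°, lat 169.33°.
Field: lon ⌊37.70/20⌋ = 1 → B; lat ⌊169.33/10⌋ = 16 → Q.
Square: lon ⌊17.70/2⌋ = 8; lat ⌊9.33/1⌋ = 9.

BQ89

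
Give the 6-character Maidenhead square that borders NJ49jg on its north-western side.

Longitude subsquare j = 9; −1 → 8 = i.
Latitude subsquare g = 6; +1 → 7 = h.

NJ49ih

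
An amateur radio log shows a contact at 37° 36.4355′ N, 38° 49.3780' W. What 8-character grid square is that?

Shift to the Maidenhead origin (180°W, 90°S): lon 141.17703, lat 127.60726.
Field: lon ⌊141.17703/20⌋ = 7 → H; lat ⌊127.60726/10⌋ = 12 → M.
Square: lon ⌊1.17703/2⌋ = 0; lat ⌊7.60726/1⌋ = 7.
Subsquare: lon ⌊1.17703/0.0833333⌋ = 14 → o; lat ⌊0.60726/0.0416667⌋ = 14 → o.
Extended square: lon ⌊0.01037/0.00833333⌋ = 1; lat ⌊0.02393/0.00416667⌋ = 5.

HM07oo15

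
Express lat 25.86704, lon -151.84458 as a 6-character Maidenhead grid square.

BL45bu

Offset from 180°W / 90°S: lon 28.1554°, lat 115.8670°.
Field (20°×10°, letters A–R): 28.1554/20 → 1 → B, 115.8670/10 → 11 → L; chars BL.
Square (2°×1°, digits 0–9): 8.1554/2 → 4, 5.8670/1 → 5; chars 45.
Subsquare (5′×2.5′, letters a–x): 0.1554/0.0833333 → 1 → b, 0.8670/0.0416667 → 20 → u; chars bu.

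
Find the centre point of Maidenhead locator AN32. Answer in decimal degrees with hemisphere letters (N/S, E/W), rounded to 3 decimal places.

Field A=0, N=13: +0·20° lon, +13·10° lat → SW at lon -180°, lat 40°.
Square 3, 2: +3·2° lon, +2·1° lat → SW at lon -174°, lat 42°.
Cell spans 2° lon × 1° lat. Centre is SW corner plus half of each.
latitude 42.500° N, longitude 173.000° W.

42.500° N, 173.000° W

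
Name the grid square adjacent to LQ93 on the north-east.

Longitude square 9; +1 → 10, wraps to 0, carry into field.
Longitude field L = 11; +1 → 12 = M.
Latitude square 3; +1 → 4.

MQ04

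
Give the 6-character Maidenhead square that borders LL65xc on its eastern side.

Longitude subsquare x = 23; +1 → 24, wraps to 0 = a, carry into square.
Longitude square 6; +1 → 7.
The latitude characters are unchanged.

LL75ac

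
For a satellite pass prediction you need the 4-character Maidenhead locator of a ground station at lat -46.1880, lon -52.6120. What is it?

GE33

Add 180° to longitude and 90° to latitude: 127.39, 43.81.
Field (20°×10°, letters A–R): lon ⌊127.39/20⌋ = 6 → G; lat ⌊43.81/10⌋ = 4 → E.
Square (2°×1°, digits 0–9): lon ⌊7.39/2⌋ = 3; lat ⌊3.81/1⌋ = 3.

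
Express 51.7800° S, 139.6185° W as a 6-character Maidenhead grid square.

CD08ef

Add 180° to longitude and 90° to latitude: 40.3815, 38.2200.
Field: 40.3815/20 → 2 → C, 38.2200/10 → 3 → D; chars CD.
Square: 0.3815/2 → 0, 8.2200/1 → 8; chars 08.
Subsquare: 0.3815/0.0833333 → 4 → e, 0.2200/0.0416667 → 5 → f; chars ef.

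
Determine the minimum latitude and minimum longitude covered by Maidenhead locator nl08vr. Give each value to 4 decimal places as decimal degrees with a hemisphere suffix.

Field N=13, L=11: +13·20° lon, +11·10° lat → SW at lon 80°, lat 20°.
Square 0, 8: +0·2° lon, +8·1° lat → SW at lon 80°, lat 28°.
Subsquare v=21, r=17: +21·0.0833333° lon, +17·0.0416667° lat → SW at lon 81.75°, lat 28.7083°.
latitude 28.7083° N, longitude 81.7500° E.

28.7083° N, 81.7500° E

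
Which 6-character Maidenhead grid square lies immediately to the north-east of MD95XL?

ND05am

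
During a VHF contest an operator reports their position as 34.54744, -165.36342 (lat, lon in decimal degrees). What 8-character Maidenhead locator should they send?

AM74hn61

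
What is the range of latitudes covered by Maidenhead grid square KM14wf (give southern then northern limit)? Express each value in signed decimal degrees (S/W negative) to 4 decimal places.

34.2083, 34.2500

Field K=10, M=12: +10·20° lon, +12·10° lat → SW at lon 20°, lat 30°.
Square 1, 4: +1·2° lon, +4·1° lat → SW at lon 22°, lat 34°.
Subsquare w=22, f=5: +22·0.0833333° lon, +5·0.0416667° lat → SW at lon 23.8333°, lat 34.2083°.
Cell spans 0.0833333° lon × 0.0416667° lat.
south 34.2083, north 34.2500.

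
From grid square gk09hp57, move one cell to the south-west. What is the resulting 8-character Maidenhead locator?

GK09hp46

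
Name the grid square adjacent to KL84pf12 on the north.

KL84pf13

Latitude extended square 2; +1 → 3.
The longitude characters are unchanged.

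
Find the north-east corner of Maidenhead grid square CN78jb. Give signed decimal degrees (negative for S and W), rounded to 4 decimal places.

48.0833, -125.1667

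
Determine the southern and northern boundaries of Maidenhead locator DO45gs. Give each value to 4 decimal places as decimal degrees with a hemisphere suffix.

Field D=3, O=14: +3·20° lon, +14·10° lat → SW at lon -120°, lat 50°.
Square 4, 5: +4·2° lon, +5·1° lat → SW at lon -112°, lat 55°.
Subsquare g=6, s=18: +6·0.0833333° lon, +18·0.0416667° lat → SW at lon -111.5°, lat 55.75°.
Cell spans 0.0833333° lon × 0.0416667° lat.
south 55.7500° N, north 55.7917° N.

55.7500° N, 55.7917° N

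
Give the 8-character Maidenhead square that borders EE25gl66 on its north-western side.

EE25gl57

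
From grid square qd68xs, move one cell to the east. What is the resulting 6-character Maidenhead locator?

QD78as

Longitude subsquare x = 23; +1 → 24, wraps to 0 = a, carry into square.
Longitude square 6; +1 → 7.
The latitude characters are unchanged.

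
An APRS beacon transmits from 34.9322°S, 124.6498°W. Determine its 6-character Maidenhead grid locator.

CF75qb

Add 180° to longitude and 90° to latitude: 55.3502, 55.0678.
Field: 55.3502/20 → 2 → C, 55.0678/10 → 5 → F; chars CF.
Square: 15.3502/2 → 7, 5.0678/1 → 5; chars 75.
Subsquare: 1.3502/0.0833333 → 16 → q, 0.0678/0.0416667 → 1 → b; chars qb.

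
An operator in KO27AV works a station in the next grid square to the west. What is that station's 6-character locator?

Longitude subsquare a = 0; −1 → -1, wraps to 23 = x, carry into square.
Longitude square 2; −1 → 1.
The latitude characters are unchanged.

KO17xv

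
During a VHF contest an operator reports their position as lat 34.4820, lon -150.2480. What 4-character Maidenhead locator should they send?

Offset from 180°W / 90°S: lon 29.75°, lat 124.48°.
Field: 29.75/20 → 1 → B, 124.48/10 → 12 → M; chars BM.
Square: 9.75/2 → 4, 4.48/1 → 4; chars 44.

BM44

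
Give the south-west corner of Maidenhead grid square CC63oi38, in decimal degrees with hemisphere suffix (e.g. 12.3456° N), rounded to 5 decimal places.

66.63333° S, 126.80833° W

Field C=2, C=2: +2·20° lon, +2·10° lat → SW at lon -140°, lat -70°.
Square 6, 3: +6·2° lon, +3·1° lat → SW at lon -128°, lat -67°.
Subsquare o=14, i=8: +14·0.0833333° lon, +8·0.0416667° lat → SW at lon -126.833°, lat -66.6667°.
Extended square 3, 8: +3·0.00833333° lon, +8·0.00416667° lat → SW at lon -126.808°, lat -66.6333°.
latitude 66.63333° S, longitude 126.80833° W.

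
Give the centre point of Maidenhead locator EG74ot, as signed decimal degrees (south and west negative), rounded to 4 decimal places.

Field E=4, G=6: +4·20° lon, +6·10° lat → SW at lon -100°, lat -30°.
Square 7, 4: +7·2° lon, +4·1° lat → SW at lon -86°, lat -26°.
Subsquare o=14, t=19: +14·0.0833333° lon, +19·0.0416667° lat → SW at lon -84.8333°, lat -25.2083°.
Cell spans 0.0833333° lon × 0.0416667° lat. Centre is SW corner plus half of each.
latitude -25.1875, longitude -84.7917.

-25.1875, -84.7917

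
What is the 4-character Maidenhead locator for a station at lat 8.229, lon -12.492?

IJ38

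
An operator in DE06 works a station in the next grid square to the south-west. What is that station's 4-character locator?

CE95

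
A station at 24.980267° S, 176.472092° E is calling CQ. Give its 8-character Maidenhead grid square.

RG85fa64

Shift to the Maidenhead origin (180°W, 90°S): lon 356.47209, lat 65.01973.
Field: 356.47209/20 → 17 → R, 65.01973/10 → 6 → G; chars RG.
Square: 16.47209/2 → 8, 5.01973/1 → 5; chars 85.
Subsquare: 0.47209/0.0833333 → 5 → f, 0.01973/0.0416667 → 0 → a; chars fa.
Extended square: 0.05543/0.00833333 → 6, 0.01973/0.00416667 → 4; chars 64.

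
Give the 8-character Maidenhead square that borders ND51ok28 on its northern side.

Latitude extended square 8; +1 → 9.
The longitude characters are unchanged.

ND51ok29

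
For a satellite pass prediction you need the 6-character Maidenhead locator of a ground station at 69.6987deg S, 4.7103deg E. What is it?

Offset from 180°W / 90°S: lon 184.7103°, lat 20.3013°.
Field: 184.7103/20 → 9 → J, 20.3013/10 → 2 → C; chars JC.
Square: 4.7103/2 → 2, 0.3013/1 → 0; chars 20.
Subsquare: 0.7103/0.0833333 → 8 → i, 0.3013/0.0416667 → 7 → h; chars ih.

JC20ih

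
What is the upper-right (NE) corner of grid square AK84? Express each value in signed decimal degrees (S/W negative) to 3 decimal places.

Field A=0, K=10: +0·20° lon, +10·10° lat → SW at lon -180°, lat 10°.
Square 8, 4: +8·2° lon, +4·1° lat → SW at lon -164°, lat 14°.
Cell spans 2° lon × 1° lat. NE corner is SW corner plus one full cell.
latitude 15.000, longitude -162.000.

15.000, -162.000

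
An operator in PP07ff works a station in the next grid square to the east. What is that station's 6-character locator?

PP07gf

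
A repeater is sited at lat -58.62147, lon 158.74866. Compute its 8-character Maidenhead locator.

Shift to the Maidenhead origin (180°W, 90°S): lon 338.74866, lat 31.37853.
Field (20°×10°, letters A–R): 338.74866/20 → 16 → Q, 31.37853/10 → 3 → D; chars QD.
Square (2°×1°, digits 0–9): 18.74866/2 → 9, 1.37853/1 → 1; chars 91.
Subsquare (5′×2.5′, letters a–x): 0.74866/0.0833333 → 8 → i, 0.37853/0.0416667 → 9 → j; chars ij.
Extended square (30″×15″, digits 0–9): 0.08199/0.00833333 → 9, 0.00353/0.00416667 → 0; chars 90.

QD91ij90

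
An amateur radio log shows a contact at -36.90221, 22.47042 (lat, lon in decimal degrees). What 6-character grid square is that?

Offset from 180°W / 90°S: lon 202.4704°, lat 53.0978°.
Field: lon ⌊202.4704/20⌋ = 10 → K; lat ⌊53.0978/10⌋ = 5 → F.
Square: lon ⌊2.4704/2⌋ = 1; lat ⌊3.0978/1⌋ = 3.
Subsquare: lon ⌊0.4704/0.0833333⌋ = 5 → f; lat ⌊0.0978/0.0416667⌋ = 2 → c.

KF13fc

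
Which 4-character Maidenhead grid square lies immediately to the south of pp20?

Latitude square 0; −1 → -1, wraps to 9, carry into field.
Latitude field P = 15; −1 → 14 = O.
The longitude characters are unchanged.

PO29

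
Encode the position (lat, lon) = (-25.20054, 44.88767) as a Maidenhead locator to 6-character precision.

Shift to the Maidenhead origin (180°W, 90°S): lon 224.8877, lat 64.7995.
Field: 224.8877/20 → 11 → L, 64.7995/10 → 6 → G; chars LG.
Square: 4.8877/2 → 2, 4.7995/1 → 4; chars 24.
Subsquare: 0.8877/0.0833333 → 10 → k, 0.7995/0.0416667 → 19 → t; chars kt.

LG24kt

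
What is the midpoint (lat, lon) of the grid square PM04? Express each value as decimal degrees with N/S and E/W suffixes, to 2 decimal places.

34.50° N, 121.00° E

Field P=15, M=12: +15·20° lon, +12·10° lat → SW at lon 120°, lat 30°.
Square 0, 4: +0·2° lon, +4·1° lat → SW at lon 120°, lat 34°.
Cell spans 2° lon × 1° lat. Centre is SW corner plus half of each.
latitude 34.50° N, longitude 121.00° E.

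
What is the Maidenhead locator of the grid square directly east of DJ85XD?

DJ95ad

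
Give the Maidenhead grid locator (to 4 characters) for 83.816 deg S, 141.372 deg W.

BA96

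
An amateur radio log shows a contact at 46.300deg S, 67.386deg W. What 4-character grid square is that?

FE63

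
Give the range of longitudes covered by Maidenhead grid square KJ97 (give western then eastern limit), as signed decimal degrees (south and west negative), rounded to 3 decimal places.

38.000, 40.000

Field K=10, J=9: +10·20° lon, +9·10° lat → SW at lon 20°, lat 0°.
Square 9, 7: +9·2° lon, +7·1° lat → SW at lon 38°, lat 7°.
Cell spans 2° lon × 1° lat.
west 38.000, east 40.000.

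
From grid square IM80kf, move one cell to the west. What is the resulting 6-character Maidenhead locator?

IM80jf

Longitude subsquare k = 10; −1 → 9 = j.
The latitude characters are unchanged.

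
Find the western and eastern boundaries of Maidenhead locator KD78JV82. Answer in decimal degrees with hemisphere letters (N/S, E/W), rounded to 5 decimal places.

34.81667° E, 34.82500° E

Field K=10, D=3: +10·20° lon, +3·10° lat → SW at lon 20°, lat -60°.
Square 7, 8: +7·2° lon, +8·1° lat → SW at lon 34°, lat -52°.
Subsquare j=9, v=21: +9·0.0833333° lon, +21·0.0416667° lat → SW at lon 34.75°, lat -51.125°.
Extended square 8, 2: +8·0.00833333° lon, +2·0.00416667° lat → SW at lon 34.8167°, lat -51.1167°.
Cell spans 0.00833333° lon × 0.00416667° lat.
west 34.81667° E, east 34.82500° E.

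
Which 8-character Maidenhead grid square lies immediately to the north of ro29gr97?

Latitude extended square 7; +1 → 8.
The longitude characters are unchanged.

RO29gr98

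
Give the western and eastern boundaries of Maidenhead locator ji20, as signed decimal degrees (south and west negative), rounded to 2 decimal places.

4.00, 6.00

Field J=9, I=8: +9·20° lon, +8·10° lat → SW at lon 0°, lat -10°.
Square 2, 0: +2·2° lon, +0·1° lat → SW at lon 4°, lat -10°.
Cell spans 2° lon × 1° lat.
west 4.00, east 6.00.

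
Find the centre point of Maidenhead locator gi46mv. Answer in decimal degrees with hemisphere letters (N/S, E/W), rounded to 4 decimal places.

3.1042° S, 50.9583° W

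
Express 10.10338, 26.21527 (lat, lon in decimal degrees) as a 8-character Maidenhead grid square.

KK30cc54

Add 180° to longitude and 90° to latitude: 206.21527, 100.10338.
Field: lon ⌊206.21527/20⌋ = 10 → K; lat ⌊100.10338/10⌋ = 10 → K.
Square: lon ⌊6.21527/2⌋ = 3; lat ⌊0.10338/1⌋ = 0.
Subsquare: lon ⌊0.21527/0.0833333⌋ = 2 → c; lat ⌊0.10338/0.0416667⌋ = 2 → c.
Extended square: lon ⌊0.04860/0.00833333⌋ = 5; lat ⌊0.02005/0.00416667⌋ = 4.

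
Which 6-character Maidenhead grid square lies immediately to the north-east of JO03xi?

Longitude subsquare x = 23; +1 → 24, wraps to 0 = a, carry into square.
Longitude square 0; +1 → 1.
Latitude subsquare i = 8; +1 → 9 = j.

JO13aj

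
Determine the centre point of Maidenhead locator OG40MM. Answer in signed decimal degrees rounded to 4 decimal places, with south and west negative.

Field O=14, G=6: +14·20° lon, +6·10° lat → SW at lon 100°, lat -30°.
Square 4, 0: +4·2° lon, +0·1° lat → SW at lon 108°, lat -30°.
Subsquare m=12, m=12: +12·0.0833333° lon, +12·0.0416667° lat → SW at lon 109°, lat -29.5°.
Cell spans 0.0833333° lon × 0.0416667° lat. Centre is SW corner plus half of each.
latitude -29.4792, longitude 109.0417.

-29.4792, 109.0417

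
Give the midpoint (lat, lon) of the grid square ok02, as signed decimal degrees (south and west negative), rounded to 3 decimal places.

12.500, 101.000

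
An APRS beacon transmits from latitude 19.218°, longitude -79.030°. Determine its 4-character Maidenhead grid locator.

Add 180° to longitude and 90° to latitude: 100.97, 109.22.
Field: 100.97/20 → 5 → F, 109.22/10 → 10 → K; chars FK.
Square: 0.97/2 → 0, 9.22/1 → 9; chars 09.

FK09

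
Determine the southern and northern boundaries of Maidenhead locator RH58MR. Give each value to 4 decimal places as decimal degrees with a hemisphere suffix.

11.2917° S, 11.2500° S

Field R=17, H=7: +17·20° lon, +7·10° lat → SW at lon 160°, lat -20°.
Square 5, 8: +5·2° lon, +8·1° lat → SW at lon 170°, lat -12°.
Subsquare m=12, r=17: +12·0.0833333° lon, +17·0.0416667° lat → SW at lon 171°, lat -11.2917°.
Cell spans 0.0833333° lon × 0.0416667° lat.
south 11.2917° S, north 11.2500° S.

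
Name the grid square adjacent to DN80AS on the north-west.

DN70xt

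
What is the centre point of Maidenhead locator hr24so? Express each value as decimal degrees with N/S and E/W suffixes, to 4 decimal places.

Field H=7, R=17: +7·20° lon, +17·10° lat → SW at lon -40°, lat 80°.
Square 2, 4: +2·2° lon, +4·1° lat → SW at lon -36°, lat 84°.
Subsquare s=18, o=14: +18·0.0833333° lon, +14·0.0416667° lat → SW at lon -34.5°, lat 84.5833°.
Cell spans 0.0833333° lon × 0.0416667° lat. Centre is SW corner plus half of each.
latitude 84.6042° N, longitude 34.4583° W.

84.6042° N, 34.4583° W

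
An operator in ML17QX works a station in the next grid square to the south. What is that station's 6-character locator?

Latitude subsquare x = 23; −1 → 22 = w.
The longitude characters are unchanged.

ML17qw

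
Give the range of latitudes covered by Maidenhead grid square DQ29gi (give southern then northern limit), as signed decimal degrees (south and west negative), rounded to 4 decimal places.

Field D=3, Q=16: +3·20° lon, +16·10° lat → SW at lon -120°, lat 70°.
Square 2, 9: +2·2° lon, +9·1° lat → SW at lon -116°, lat 79°.
Subsquare g=6, i=8: +6·0.0833333° lon, +8·0.0416667° lat → SW at lon -115.5°, lat 79.3333°.
Cell spans 0.0833333° lon × 0.0416667° lat.
south 79.3333, north 79.3750.

79.3333, 79.3750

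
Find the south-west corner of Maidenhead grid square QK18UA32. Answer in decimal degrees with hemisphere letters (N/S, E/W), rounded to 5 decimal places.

Field Q=16, K=10: +16·20° lon, +10·10° lat → SW at lon 140°, lat 10°.
Square 1, 8: +1·2° lon, +8·1° lat → SW at lon 142°, lat 18°.
Subsquare u=20, a=0: +20·0.0833333° lon, +0·0.0416667° lat → SW at lon 143.667°, lat 18°.
Extended square 3, 2: +3·0.00833333° lon, +2·0.00416667° lat → SW at lon 143.692°, lat 18.0083°.
latitude 18.00833° N, longitude 143.69167° E.

18.00833° N, 143.69167° E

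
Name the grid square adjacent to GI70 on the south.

GH79

Latitude square 0; −1 → -1, wraps to 9, carry into field.
Latitude field I = 8; −1 → 7 = H.
The longitude characters are unchanged.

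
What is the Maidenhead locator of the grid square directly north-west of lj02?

Longitude square 0; −1 → -1, wraps to 9, carry into field.
Longitude field L = 11; −1 → 10 = K.
Latitude square 2; +1 → 3.

KJ93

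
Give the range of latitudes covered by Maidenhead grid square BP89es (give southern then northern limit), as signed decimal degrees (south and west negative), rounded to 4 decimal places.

69.7500, 69.7917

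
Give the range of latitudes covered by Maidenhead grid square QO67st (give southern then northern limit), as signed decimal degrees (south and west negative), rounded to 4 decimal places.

Field Q=16, O=14: +16·20° lon, +14·10° lat → SW at lon 140°, lat 50°.
Square 6, 7: +6·2° lon, +7·1° lat → SW at lon 152°, lat 57°.
Subsquare s=18, t=19: +18·0.0833333° lon, +19·0.0416667° lat → SW at lon 153.5°, lat 57.7917°.
Cell spans 0.0833333° lon × 0.0416667° lat.
south 57.7917, north 57.8333.

57.7917, 57.8333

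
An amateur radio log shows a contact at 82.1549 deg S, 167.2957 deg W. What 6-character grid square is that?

Add 180° to longitude and 90° to latitude: 12.7043, 7.8451.
Field: 12.7043/20 → 0 → A, 7.8451/10 → 0 → A; chars AA.
Square: 12.7043/2 → 6, 7.8451/1 → 7; chars 67.
Subsquare: 0.7043/0.0833333 → 8 → i, 0.8451/0.0416667 → 20 → u; chars iu.

AA67iu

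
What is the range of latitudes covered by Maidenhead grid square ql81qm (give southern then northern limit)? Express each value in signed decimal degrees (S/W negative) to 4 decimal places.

21.5000, 21.5417

Field Q=16, L=11: +16·20° lon, +11·10° lat → SW at lon 140°, lat 20°.
Square 8, 1: +8·2° lon, +1·1° lat → SW at lon 156°, lat 21°.
Subsquare q=16, m=12: +16·0.0833333° lon, +12·0.0416667° lat → SW at lon 157.333°, lat 21.5°.
Cell spans 0.0833333° lon × 0.0416667° lat.
south 21.5000, north 21.5417.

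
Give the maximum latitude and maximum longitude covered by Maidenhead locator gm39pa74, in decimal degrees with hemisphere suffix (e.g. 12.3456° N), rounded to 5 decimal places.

Field G=6, M=12: +6·20° lon, +12·10° lat → SW at lon -60°, lat 30°.
Square 3, 9: +3·2° lon, +9·1° lat → SW at lon -54°, lat 39°.
Subsquare p=15, a=0: +15·0.0833333° lon, +0·0.0416667° lat → SW at lon -52.75°, lat 39°.
Extended square 7, 4: +7·0.00833333° lon, +4·0.00416667° lat → SW at lon -52.6917°, lat 39.0167°.
Cell spans 0.00833333° lon × 0.00416667° lat. NE corner is SW corner plus one full cell.
latitude 39.02083° N, longitude 52.68333° W.

39.02083° N, 52.68333° W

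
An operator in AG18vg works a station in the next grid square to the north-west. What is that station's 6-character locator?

AG18uh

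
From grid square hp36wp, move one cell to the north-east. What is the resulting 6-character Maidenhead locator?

Longitude subsquare w = 22; +1 → 23 = x.
Latitude subsquare p = 15; +1 → 16 = q.

HP36xq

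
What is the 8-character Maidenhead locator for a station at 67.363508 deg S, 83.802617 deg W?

EC82cp32

Add 180° to longitude and 90° to latitude: 96.19738, 22.63649.
Field (20°×10°, letters A–R): lon ⌊96.19738/20⌋ = 4 → E; lat ⌊22.63649/10⌋ = 2 → C.
Square (2°×1°, digits 0–9): lon ⌊16.19738/2⌋ = 8; lat ⌊2.63649/1⌋ = 2.
Subsquare (5′×2.5′, letters a–x): lon ⌊0.19738/0.0833333⌋ = 2 → c; lat ⌊0.63649/0.0416667⌋ = 15 → p.
Extended square (30″×15″, digits 0–9): lon ⌊0.03072/0.00833333⌋ = 3; lat ⌊0.01149/0.00416667⌋ = 2.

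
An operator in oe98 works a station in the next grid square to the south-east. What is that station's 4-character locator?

Longitude square 9; +1 → 10, wraps to 0, carry into field.
Longitude field O = 14; +1 → 15 = P.
Latitude square 8; −1 → 7.

PE07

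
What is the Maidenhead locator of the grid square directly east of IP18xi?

IP28ai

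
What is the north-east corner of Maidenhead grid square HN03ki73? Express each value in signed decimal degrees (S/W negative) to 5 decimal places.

Field H=7, N=13: +7·20° lon, +13·10° lat → SW at lon -40°, lat 40°.
Square 0, 3: +0·2° lon, +3·1° lat → SW at lon -40°, lat 43°.
Subsquare k=10, i=8: +10·0.0833333° lon, +8·0.0416667° lat → SW at lon -39.1667°, lat 43.3333°.
Extended square 7, 3: +7·0.00833333° lon, +3·0.00416667° lat → SW at lon -39.1083°, lat 43.3458°.
Cell spans 0.00833333° lon × 0.00416667° lat. NE corner is SW corner plus one full cell.
latitude 43.35000, longitude -39.10000.

43.35000, -39.10000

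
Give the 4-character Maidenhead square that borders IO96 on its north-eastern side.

Longitude square 9; +1 → 10, wraps to 0, carry into field.
Longitude field I = 8; +1 → 9 = J.
Latitude square 6; +1 → 7.

JO07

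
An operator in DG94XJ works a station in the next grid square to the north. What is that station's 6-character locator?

DG94xk

Latitude subsquare j = 9; +1 → 10 = k.
The longitude characters are unchanged.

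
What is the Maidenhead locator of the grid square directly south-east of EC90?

Longitude square 9; +1 → 10, wraps to 0, carry into field.
Longitude field E = 4; +1 → 5 = F.
Latitude square 0; −1 → -1, wraps to 9, carry into field.
Latitude field C = 2; −1 → 1 = B.

FB09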